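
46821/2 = 46821/2 =23410.50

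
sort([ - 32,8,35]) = [-32, 8, 35]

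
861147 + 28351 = 889498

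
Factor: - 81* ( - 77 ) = 3^4*7^1*11^1  =  6237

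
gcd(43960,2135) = 35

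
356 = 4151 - 3795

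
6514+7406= 13920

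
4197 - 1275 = 2922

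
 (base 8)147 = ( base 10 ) 103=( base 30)3d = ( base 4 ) 1213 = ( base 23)4b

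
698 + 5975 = 6673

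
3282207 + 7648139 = 10930346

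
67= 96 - 29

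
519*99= 51381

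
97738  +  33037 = 130775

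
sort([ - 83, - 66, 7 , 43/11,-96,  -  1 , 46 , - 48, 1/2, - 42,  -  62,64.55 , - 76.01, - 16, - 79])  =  [ - 96,  -  83, - 79 , - 76.01, - 66,  -  62, - 48, - 42, - 16, - 1, 1/2, 43/11 , 7,46,64.55 ]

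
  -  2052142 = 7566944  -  9619086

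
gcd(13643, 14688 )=1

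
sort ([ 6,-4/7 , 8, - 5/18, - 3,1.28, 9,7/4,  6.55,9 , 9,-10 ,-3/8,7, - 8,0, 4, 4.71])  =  [ - 10, - 8, - 3, - 4/7, - 3/8, - 5/18,0,  1.28,7/4, 4,4.71,6,6.55,7,8,9,9,9 ] 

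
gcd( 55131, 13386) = 69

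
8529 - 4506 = 4023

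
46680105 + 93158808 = 139838913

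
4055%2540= 1515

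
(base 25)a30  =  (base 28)81P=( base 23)BM0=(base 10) 6325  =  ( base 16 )18B5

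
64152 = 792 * 81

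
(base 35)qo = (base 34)rg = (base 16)3a6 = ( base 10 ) 934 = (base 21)22a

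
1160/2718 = 580/1359= 0.43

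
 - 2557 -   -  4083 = 1526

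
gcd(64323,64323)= 64323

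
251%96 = 59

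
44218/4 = 22109/2 = 11054.50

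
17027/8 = 2128 + 3/8 = 2128.38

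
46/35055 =46/35055 = 0.00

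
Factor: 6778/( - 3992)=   -  3389/1996 = - 2^( - 2)*499^ ( - 1)*3389^1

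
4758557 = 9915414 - 5156857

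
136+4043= 4179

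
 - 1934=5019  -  6953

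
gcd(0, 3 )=3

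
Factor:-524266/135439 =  - 2^1*17^(-1)*31^ (  -  1)*257^(-1) *262133^1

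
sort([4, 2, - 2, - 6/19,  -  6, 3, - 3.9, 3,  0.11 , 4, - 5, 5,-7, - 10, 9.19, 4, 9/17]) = [ - 10, - 7, - 6, - 5, - 3.9,-2, - 6/19,0.11, 9/17,2, 3, 3,4,4,  4, 5, 9.19 ] 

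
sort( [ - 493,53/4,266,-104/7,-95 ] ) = [  -  493,- 95 , - 104/7,53/4, 266]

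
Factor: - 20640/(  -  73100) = 24/85 = 2^3*3^1*5^( - 1)*17^(-1)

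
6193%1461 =349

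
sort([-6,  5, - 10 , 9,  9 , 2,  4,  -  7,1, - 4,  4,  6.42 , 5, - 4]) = [-10, - 7, - 6, - 4, - 4,1, 2, 4,4,5, 5, 6.42,  9,9]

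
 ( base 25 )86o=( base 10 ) 5174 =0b1010000110110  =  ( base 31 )5bs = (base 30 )5ME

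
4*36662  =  146648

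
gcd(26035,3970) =5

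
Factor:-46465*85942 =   -  3993295030 = -  2^1*5^1*97^1*443^1*9293^1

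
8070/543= 2690/181 = 14.86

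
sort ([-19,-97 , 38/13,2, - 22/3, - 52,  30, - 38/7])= [-97 , - 52 , - 19, - 22/3, - 38/7,2,38/13,30 ] 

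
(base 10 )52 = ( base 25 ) 22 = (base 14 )3a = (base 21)2a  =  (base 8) 64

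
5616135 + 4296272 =9912407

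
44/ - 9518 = -22/4759 = - 0.00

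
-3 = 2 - 5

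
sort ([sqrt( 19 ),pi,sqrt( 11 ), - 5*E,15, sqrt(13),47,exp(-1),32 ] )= [-5*E,exp( - 1),pi,sqrt(11),sqrt( 13 ),  sqrt(19 ), 15,32,47]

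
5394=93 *58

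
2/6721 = 2/6721= 0.00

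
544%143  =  115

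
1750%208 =86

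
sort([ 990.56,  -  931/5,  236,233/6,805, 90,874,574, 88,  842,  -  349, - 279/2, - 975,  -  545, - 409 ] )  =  [  -  975, - 545, - 409,-349,-931/5, - 279/2,233/6, 88 , 90,236,574,805,842,  874,990.56]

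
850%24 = 10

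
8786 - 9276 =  - 490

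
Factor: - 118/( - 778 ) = 59^1*389^( - 1 ) = 59/389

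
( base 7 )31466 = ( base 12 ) 4612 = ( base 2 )1111001101110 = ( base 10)7790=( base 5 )222130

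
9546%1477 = 684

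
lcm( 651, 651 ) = 651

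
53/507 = 53/507=0.10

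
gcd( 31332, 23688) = 84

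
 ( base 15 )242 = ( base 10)512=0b1000000000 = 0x200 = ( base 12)368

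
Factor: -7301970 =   -  2^1 * 3^2 * 5^1*13^1 * 79^2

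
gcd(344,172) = 172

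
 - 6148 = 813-6961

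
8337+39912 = 48249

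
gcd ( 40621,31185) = 7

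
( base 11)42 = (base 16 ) 2E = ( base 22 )22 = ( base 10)46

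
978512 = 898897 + 79615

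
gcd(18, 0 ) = 18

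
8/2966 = 4/1483  =  0.00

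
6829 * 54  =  368766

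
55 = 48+7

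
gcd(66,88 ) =22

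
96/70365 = 32/23455 = 0.00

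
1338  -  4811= - 3473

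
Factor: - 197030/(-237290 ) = 323/389=17^1 *19^1*389^( - 1 ) 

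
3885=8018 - 4133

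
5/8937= 5/8937= 0.00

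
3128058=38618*81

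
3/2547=1/849 = 0.00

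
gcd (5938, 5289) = 1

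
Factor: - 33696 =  - 2^5*3^4*13^1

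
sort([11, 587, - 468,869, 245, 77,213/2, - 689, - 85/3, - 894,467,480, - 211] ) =[-894,-689, - 468,  -  211,-85/3, 11, 77, 213/2, 245, 467, 480, 587, 869] 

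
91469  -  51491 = 39978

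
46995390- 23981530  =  23013860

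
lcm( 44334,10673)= 576342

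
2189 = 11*199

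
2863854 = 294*9741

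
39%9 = 3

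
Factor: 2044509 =3^1*  37^1*113^1*163^1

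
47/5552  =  47/5552=0.01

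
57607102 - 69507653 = -11900551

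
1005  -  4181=  -  3176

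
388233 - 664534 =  - 276301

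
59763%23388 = 12987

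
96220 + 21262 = 117482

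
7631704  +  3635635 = 11267339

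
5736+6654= 12390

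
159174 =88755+70419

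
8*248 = 1984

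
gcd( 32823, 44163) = 63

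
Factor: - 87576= -2^3*3^1*41^1*89^1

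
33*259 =8547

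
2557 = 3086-529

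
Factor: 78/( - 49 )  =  - 2^1*3^1*7^( - 2 )*13^1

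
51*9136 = 465936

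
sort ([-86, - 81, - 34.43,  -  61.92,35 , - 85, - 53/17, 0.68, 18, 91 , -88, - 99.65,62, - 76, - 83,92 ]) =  [ - 99.65, - 88, - 86, - 85,-83 ,- 81 ,  -  76,  -  61.92, - 34.43, - 53/17,0.68,18, 35,62, 91, 92] 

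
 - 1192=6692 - 7884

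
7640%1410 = 590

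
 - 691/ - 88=691/88=7.85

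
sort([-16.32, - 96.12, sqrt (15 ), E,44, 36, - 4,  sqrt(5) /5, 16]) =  [ - 96.12, - 16.32, - 4, sqrt( 5) /5, E, sqrt(15),16, 36, 44 ]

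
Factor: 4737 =3^1*1579^1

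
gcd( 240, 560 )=80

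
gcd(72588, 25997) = 1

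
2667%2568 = 99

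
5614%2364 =886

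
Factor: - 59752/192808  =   - 97^1*313^(  -  1)  =  -97/313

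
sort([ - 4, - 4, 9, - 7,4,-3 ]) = [ - 7, - 4, - 4,- 3, 4,  9]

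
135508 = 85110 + 50398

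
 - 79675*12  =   - 956100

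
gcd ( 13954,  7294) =2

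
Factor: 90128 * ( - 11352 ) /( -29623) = 2^7*3^1*43^2 *131^1*2693^( - 1 ) = 93012096/2693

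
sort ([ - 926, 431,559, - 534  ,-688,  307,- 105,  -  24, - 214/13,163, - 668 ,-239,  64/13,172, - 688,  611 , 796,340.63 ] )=[ -926,-688,-688, - 668, - 534,-239, - 105, -24,  -  214/13,  64/13,  163, 172, 307, 340.63, 431, 559,611, 796]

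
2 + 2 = 4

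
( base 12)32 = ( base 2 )100110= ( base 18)22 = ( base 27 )1b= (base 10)38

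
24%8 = 0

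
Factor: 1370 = 2^1*5^1*137^1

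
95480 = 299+95181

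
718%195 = 133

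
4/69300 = 1/17325=0.00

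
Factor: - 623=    - 7^1*89^1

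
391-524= - 133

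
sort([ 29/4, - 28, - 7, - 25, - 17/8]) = [ - 28,-25, - 7, - 17/8, 29/4 ]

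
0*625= 0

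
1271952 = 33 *38544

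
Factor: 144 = 2^4 * 3^2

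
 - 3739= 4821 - 8560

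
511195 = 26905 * 19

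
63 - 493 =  - 430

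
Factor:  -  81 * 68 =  - 5508 =- 2^2*3^4 * 17^1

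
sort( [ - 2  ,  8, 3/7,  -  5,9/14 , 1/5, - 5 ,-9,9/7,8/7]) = [-9,  -  5,-5, - 2,1/5, 3/7,  9/14 , 8/7, 9/7,8 ]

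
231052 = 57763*4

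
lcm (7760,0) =0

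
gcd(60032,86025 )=1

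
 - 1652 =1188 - 2840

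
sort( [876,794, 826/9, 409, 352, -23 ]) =[ - 23,826/9 , 352,409,794, 876 ]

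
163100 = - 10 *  ( - 16310)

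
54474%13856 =12906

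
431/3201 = 431/3201 = 0.13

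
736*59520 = 43806720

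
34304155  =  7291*4705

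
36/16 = 2 + 1/4 = 2.25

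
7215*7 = 50505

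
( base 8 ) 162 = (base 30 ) 3o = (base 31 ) 3L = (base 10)114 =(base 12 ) 96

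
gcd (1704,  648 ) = 24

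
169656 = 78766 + 90890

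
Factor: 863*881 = 760303 = 863^1*881^1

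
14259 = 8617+5642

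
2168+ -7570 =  - 5402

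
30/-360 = - 1/12 = -  0.08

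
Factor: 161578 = 2^1*80789^1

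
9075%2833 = 576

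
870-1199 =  - 329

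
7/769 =7/769 = 0.01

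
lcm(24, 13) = 312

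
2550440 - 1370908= 1179532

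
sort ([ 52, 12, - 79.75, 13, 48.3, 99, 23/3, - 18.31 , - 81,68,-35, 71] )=[ - 81, - 79.75, - 35,-18.31, 23/3, 12, 13,48.3, 52,68, 71, 99]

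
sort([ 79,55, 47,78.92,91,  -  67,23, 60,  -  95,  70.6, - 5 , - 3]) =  [ - 95 , - 67,-5, - 3,23,47, 55,60, 70.6,78.92 , 79, 91] 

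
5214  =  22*237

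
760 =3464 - 2704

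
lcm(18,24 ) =72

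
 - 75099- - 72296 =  - 2803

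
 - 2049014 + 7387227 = 5338213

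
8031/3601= 8031/3601= 2.23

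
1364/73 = 18 + 50/73 = 18.68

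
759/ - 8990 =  - 1 + 8231/8990=-  0.08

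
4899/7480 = 4899/7480 = 0.65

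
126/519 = 42/173  =  0.24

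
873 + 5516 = 6389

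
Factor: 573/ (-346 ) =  - 2^( - 1)*3^1*173^( - 1)* 191^1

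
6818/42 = 162 + 1/3= 162.33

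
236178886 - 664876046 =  - 428697160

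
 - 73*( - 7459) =544507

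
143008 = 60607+82401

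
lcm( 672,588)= 4704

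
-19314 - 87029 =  - 106343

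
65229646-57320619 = 7909027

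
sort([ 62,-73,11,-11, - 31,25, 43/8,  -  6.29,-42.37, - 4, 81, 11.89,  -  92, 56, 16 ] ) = [-92, - 73,-42.37, - 31,-11, - 6.29, - 4, 43/8, 11, 11.89,16, 25, 56 , 62, 81 ]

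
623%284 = 55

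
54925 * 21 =1153425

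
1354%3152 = 1354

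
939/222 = 313/74 = 4.23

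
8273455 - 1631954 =6641501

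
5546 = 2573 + 2973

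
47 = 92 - 45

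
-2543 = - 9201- - 6658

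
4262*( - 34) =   -  144908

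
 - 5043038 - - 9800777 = 4757739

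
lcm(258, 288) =12384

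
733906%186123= 175537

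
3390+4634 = 8024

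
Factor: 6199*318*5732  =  11299388424 = 2^3*3^1*53^1*1433^1*6199^1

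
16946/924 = 8473/462 = 18.34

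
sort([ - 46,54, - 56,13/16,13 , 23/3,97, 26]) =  [ - 56, - 46,13/16, 23/3,13,26, 54, 97]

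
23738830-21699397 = 2039433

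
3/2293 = 3/2293  =  0.00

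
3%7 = 3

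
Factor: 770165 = 5^1*11^2 *19^1*67^1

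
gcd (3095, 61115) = 5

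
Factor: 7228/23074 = 26/83 = 2^1 * 13^1*83^(-1)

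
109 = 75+34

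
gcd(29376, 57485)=1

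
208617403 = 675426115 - 466808712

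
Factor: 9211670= 2^1*5^1*13^1*59^1*1201^1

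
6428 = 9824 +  - 3396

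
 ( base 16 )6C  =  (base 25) 48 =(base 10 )108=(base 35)33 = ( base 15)73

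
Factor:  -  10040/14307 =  - 40/57 = -2^3*3^( - 1)*5^1 * 19^( - 1 ) 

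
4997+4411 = 9408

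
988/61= 988/61 = 16.20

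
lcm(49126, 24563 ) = 49126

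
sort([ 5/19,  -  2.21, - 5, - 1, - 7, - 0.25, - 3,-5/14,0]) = [ - 7,-5, - 3, - 2.21, - 1, - 5/14,  -  0.25,0 , 5/19]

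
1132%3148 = 1132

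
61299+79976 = 141275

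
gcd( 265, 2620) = 5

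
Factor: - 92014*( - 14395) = 2^1*5^1*13^1*2879^1*3539^1 = 1324541530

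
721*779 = 561659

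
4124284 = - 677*(-6092 )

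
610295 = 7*87185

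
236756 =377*628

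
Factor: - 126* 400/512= - 2^( - 4)*3^2 * 5^2*7^1 = - 1575/16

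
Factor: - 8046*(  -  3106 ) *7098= 177385237848= 2^3 * 3^4*7^1*13^2*149^1*1553^1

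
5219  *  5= 26095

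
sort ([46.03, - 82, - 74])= [-82, - 74, 46.03 ]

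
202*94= 18988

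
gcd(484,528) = 44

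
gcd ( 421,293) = 1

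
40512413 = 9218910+31293503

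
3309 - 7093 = - 3784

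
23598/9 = 2622=2622.00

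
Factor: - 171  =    -  3^2 *19^1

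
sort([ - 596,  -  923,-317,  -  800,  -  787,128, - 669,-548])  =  [ - 923,  -  800,-787, - 669,  -  596, - 548, - 317, 128]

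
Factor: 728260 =2^2*5^1*13^1*2801^1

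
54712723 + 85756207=140468930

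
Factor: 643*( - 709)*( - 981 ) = 3^2*109^1*643^1*709^1 = 447225147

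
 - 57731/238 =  - 57731/238 =-242.57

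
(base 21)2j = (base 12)51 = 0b111101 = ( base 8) 75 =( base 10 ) 61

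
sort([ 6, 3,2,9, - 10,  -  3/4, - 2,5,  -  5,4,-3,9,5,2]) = [ - 10 , - 5, - 3, - 2, - 3/4,2,2, 3, 4, 5, 5,6, 9, 9 ]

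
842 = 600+242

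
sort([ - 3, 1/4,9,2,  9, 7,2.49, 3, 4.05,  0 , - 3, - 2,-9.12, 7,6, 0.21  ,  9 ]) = [- 9.12, - 3, - 3, - 2, 0, 0.21,1/4, 2, 2.49, 3, 4.05, 6,7,7 , 9, 9, 9] 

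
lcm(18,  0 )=0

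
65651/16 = 4103  +  3/16 = 4103.19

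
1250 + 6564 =7814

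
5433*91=494403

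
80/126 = 40/63 = 0.63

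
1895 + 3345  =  5240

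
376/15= 25+1/15 = 25.07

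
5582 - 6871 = - 1289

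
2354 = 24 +2330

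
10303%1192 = 767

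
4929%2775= 2154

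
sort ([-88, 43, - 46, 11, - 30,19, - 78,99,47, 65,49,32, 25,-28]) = [ -88, -78, - 46, - 30,  -  28, 11,19,25,32,43, 47, 49,65, 99 ]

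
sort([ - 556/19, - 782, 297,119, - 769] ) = [ - 782, - 769, - 556/19,119, 297 ]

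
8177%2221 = 1514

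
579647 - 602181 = - 22534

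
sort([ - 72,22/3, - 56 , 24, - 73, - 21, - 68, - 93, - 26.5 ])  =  [ - 93, - 73, - 72, - 68 , - 56, - 26.5,-21, 22/3,  24]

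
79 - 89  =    -  10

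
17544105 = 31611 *555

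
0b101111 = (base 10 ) 47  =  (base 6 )115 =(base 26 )1l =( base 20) 27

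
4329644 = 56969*76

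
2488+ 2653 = 5141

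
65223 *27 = 1761021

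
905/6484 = 905/6484 = 0.14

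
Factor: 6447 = 3^1 * 7^1*307^1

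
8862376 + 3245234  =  12107610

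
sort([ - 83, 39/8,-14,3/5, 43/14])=[-83,-14,3/5,43/14,39/8 ] 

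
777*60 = 46620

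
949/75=12 + 49/75=12.65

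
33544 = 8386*4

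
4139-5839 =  - 1700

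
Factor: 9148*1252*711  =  2^4 * 3^2*  79^1*313^1* 2287^1 = 8143293456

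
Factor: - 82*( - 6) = 492 =2^2*3^1*41^1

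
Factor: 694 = 2^1*347^1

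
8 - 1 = 7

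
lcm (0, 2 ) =0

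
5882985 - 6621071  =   - 738086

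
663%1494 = 663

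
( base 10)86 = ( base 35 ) 2G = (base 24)3e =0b1010110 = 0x56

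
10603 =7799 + 2804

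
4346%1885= 576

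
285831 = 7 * 40833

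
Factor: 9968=2^4 * 7^1 * 89^1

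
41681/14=2977 + 3/14 = 2977.21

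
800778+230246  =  1031024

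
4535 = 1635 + 2900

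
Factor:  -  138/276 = -2^(-1)= -1/2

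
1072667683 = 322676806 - - 749990877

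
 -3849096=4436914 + - 8286010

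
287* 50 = 14350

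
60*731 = 43860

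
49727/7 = 7103 + 6/7 = 7103.86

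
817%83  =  70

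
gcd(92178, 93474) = 162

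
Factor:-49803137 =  - 49803137^1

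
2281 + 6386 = 8667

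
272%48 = 32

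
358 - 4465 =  - 4107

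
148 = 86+62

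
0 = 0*89622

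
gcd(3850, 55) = 55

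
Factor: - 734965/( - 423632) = 805/464 = 2^( - 4 )*5^1*7^1*23^1*29^( - 1 ) 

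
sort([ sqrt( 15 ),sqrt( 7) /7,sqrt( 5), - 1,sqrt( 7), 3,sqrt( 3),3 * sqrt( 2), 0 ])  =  [-1, 0,sqrt(7 ) /7 , sqrt( 3 ), sqrt(5 ), sqrt( 7 ), 3,sqrt(15) , 3*sqrt( 2 )] 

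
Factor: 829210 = 2^1*5^1*101^1*821^1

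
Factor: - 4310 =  - 2^1 * 5^1*431^1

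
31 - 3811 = -3780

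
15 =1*15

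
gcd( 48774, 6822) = 6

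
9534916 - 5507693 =4027223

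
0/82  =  0 = 0.00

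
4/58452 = 1/14613 = 0.00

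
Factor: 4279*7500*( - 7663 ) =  - 245924827500 = - 2^2  *3^1*5^4*11^1*79^1*97^1*389^1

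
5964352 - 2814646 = 3149706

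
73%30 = 13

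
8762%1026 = 554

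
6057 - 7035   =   - 978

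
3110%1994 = 1116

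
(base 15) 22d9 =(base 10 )7404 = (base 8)16354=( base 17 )18a9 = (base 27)A46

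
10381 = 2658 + 7723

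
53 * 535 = 28355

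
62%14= 6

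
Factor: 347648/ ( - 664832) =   -  194/371 =-  2^1*7^(  -  1)*53^(  -  1) * 97^1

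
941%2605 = 941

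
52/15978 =26/7989  =  0.00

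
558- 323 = 235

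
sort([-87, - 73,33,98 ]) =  [ - 87, - 73,33,98 ] 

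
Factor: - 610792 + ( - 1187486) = - 2^1*3^1*23^1*83^1*157^1 = -1798278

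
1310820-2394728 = -1083908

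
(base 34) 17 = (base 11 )38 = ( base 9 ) 45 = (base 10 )41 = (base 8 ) 51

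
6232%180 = 112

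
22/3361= 22/3361 = 0.01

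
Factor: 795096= 2^3 *3^5*409^1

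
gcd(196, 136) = 4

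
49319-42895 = 6424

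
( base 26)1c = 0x26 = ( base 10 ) 38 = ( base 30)18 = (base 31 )17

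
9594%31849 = 9594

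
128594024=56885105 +71708919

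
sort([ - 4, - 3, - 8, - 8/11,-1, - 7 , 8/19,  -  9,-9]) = [-9 , - 9, - 8,-7, - 4, - 3, - 1, - 8/11, 8/19] 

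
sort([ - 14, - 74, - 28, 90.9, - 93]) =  [ - 93, - 74, - 28 , - 14 , 90.9]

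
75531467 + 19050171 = 94581638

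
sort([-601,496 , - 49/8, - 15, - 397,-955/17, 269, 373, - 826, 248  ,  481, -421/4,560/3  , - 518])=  [ - 826, - 601, - 518, - 397,-421/4, - 955/17, - 15, - 49/8 , 560/3, 248 , 269, 373, 481,  496]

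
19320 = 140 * 138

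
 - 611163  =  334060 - 945223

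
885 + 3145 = 4030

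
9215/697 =13+154/697 = 13.22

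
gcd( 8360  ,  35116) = 4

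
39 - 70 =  - 31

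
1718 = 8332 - 6614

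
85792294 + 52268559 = 138060853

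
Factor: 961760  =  2^5 * 5^1*6011^1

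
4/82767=4/82767 = 0.00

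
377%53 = 6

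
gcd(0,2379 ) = 2379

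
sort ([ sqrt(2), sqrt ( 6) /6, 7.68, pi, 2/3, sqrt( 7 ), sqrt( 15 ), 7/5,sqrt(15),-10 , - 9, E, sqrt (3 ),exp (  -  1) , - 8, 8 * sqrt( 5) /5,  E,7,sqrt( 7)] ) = [ - 10,- 9,  -  8, exp (-1), sqrt( 6)/6, 2/3,7/5,sqrt(2 ), sqrt( 3), sqrt(7), sqrt( 7), E, E,pi  ,  8*sqrt ( 5)/5, sqrt( 15),  sqrt (15), 7,7.68 ]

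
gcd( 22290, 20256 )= 6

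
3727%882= 199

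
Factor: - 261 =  - 3^2 * 29^1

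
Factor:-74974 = -2^1*19^1* 1973^1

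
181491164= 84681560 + 96809604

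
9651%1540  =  411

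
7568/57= 7568/57 = 132.77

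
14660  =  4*3665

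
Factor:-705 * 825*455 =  - 3^2*5^4*7^1*11^1*13^1*47^1=-264639375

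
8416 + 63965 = 72381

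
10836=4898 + 5938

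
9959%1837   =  774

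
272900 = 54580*5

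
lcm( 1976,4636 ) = 120536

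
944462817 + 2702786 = 947165603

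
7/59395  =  1/8485 = 0.00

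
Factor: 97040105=5^1*23^1  *569^1 * 1483^1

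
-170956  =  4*( - 42739 ) 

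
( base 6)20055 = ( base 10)2627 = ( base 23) 4M5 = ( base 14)D59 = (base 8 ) 5103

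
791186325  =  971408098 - 180221773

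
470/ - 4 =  - 118 + 1/2 = - 117.50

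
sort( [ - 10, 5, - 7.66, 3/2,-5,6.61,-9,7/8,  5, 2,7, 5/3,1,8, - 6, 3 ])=[-10,-9, - 7.66,-6, - 5, 7/8,1, 3/2, 5/3, 2,3,5, 5,6.61, 7, 8] 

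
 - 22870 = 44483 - 67353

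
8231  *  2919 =24026289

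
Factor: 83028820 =2^2 * 5^1*7^1*71^1*8353^1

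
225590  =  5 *45118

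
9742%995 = 787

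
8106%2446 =768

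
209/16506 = 209/16506= 0.01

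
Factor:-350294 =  - 2^1 * 7^1*131^1*191^1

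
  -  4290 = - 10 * 429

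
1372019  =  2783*493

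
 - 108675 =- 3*36225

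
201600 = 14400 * 14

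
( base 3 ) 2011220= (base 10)1590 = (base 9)2156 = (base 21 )3CF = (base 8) 3066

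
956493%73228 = 4529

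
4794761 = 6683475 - 1888714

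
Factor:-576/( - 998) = 2^5*3^2*499^( - 1) = 288/499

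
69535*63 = 4380705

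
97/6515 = 97/6515= 0.01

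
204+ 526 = 730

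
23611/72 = 327 + 67/72 = 327.93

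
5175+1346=6521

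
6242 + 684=6926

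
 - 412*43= -17716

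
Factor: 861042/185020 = 430521/92510 = 2^( - 1)*3^1*5^( - 1)*7^1*11^( - 1)*13^1*19^1*29^( - 2) * 83^1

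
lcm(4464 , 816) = 75888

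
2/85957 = 2/85957 = 0.00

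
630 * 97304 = 61301520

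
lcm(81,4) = 324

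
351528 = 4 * 87882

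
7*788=5516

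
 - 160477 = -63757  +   - 96720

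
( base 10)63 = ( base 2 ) 111111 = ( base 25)2d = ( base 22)2J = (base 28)27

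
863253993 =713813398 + 149440595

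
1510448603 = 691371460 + 819077143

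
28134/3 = 9378 = 9378.00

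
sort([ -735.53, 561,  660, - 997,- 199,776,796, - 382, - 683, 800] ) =[ - 997, -735.53,-683, - 382,-199,561,660,776,796,  800]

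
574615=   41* 14015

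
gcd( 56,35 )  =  7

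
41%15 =11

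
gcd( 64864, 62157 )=1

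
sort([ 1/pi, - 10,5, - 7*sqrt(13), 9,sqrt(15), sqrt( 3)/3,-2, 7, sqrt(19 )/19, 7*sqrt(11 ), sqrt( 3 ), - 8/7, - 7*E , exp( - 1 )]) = [ - 7* sqrt( 13 ), - 7*E, - 10, - 2, - 8/7, sqrt(19) /19,1/pi,exp( - 1 ), sqrt(3 ) /3,sqrt( 3 ), sqrt(15),5,7,9,  7*sqrt(11) ] 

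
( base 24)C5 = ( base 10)293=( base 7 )566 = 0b100100101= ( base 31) 9e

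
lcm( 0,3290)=0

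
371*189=70119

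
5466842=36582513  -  31115671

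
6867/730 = 9 +297/730 = 9.41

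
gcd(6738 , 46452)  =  6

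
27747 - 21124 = 6623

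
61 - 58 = 3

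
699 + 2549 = 3248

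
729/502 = 729/502 = 1.45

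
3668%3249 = 419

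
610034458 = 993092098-383057640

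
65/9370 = 13/1874 = 0.01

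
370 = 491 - 121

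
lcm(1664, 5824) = 11648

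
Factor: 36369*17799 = 3^5 *17^1*349^1 * 449^1 = 647331831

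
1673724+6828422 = 8502146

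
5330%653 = 106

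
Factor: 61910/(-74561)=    - 2^1 * 5^1*41^1*151^1*74561^(- 1 ) 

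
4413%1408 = 189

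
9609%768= 393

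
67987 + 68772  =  136759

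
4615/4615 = 1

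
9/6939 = 1/771= 0.00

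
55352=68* 814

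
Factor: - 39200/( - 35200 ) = 2^( - 2 )*7^2*11^ ( - 1)=49/44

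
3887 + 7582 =11469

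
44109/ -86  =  -513 + 9/86=- 512.90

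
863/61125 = 863/61125= 0.01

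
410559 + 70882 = 481441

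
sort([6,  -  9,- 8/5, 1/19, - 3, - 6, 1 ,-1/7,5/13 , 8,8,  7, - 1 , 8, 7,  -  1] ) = [ - 9, - 6,-3,-8/5,-1,-1 , - 1/7, 1/19, 5/13,  1,6,7,7, 8,8,8]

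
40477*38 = 1538126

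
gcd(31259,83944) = 1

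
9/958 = 9/958=0.01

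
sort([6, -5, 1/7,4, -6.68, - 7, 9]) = [-7,- 6.68,- 5 , 1/7,4, 6,9]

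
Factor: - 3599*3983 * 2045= - 5^1*7^1*59^1*61^1*409^1*569^1 = - 29314700765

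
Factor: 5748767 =5748767^1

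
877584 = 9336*94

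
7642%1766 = 578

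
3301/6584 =3301/6584= 0.50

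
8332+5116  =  13448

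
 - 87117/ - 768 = 113 + 111/256 = 113.43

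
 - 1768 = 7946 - 9714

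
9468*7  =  66276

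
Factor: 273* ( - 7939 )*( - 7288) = 15795624936 = 2^3*3^1 *7^1*13^1 * 17^1*467^1*911^1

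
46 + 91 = 137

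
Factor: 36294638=2^1 * 18147319^1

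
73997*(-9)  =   - 665973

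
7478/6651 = 1 + 827/6651 = 1.12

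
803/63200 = 803/63200= 0.01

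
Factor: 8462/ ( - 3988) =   -  2^( - 1 ) * 997^( - 1)*4231^1 = - 4231/1994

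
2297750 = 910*2525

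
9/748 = 9/748  =  0.01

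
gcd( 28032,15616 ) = 128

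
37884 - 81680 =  - 43796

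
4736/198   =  2368/99 = 23.92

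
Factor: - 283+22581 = 22298=2^1*11149^1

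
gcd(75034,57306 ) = 2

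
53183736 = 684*77754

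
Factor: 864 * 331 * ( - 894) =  - 255669696 = - 2^6*3^4 * 149^1*331^1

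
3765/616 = 3765/616 = 6.11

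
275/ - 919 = -275/919 = - 0.30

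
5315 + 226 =5541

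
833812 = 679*1228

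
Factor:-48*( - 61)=2^4*3^1 * 61^1 = 2928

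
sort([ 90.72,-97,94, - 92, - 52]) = [-97, - 92, - 52,90.72,94]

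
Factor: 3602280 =2^3*3^1 * 5^1*11^1*2729^1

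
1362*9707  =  13220934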